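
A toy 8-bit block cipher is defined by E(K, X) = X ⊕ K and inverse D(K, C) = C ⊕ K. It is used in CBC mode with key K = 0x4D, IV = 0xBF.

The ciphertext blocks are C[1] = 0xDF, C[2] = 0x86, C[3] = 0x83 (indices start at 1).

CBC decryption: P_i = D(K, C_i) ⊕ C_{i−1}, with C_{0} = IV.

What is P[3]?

P[3] = 0x48

P[3]: D(K, 0x83) = 0xCE; 0xCE ⊕ 0x86 = 0x48.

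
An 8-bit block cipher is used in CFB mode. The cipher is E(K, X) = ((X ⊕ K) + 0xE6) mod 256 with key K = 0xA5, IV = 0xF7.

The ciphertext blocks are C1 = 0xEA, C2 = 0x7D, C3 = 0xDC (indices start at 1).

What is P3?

P3 = 0x62

CFB decryption: P_i = C_i ⊕ E(K, C_{i−1}), with C_{0} = IV.
P3: E(K, 0x7D) = 0xBE; 0xDC ⊕ 0xBE = 0x62.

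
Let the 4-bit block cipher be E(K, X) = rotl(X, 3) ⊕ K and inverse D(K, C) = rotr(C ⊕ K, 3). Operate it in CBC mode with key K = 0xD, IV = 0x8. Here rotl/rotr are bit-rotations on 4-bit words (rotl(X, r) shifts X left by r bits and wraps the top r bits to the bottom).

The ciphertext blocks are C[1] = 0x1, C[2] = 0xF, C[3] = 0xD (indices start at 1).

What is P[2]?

P[2] = 0x5

CBC decryption: P_i = D(K, C_i) ⊕ C_{i−1}, with C_{0} = IV.
P[2]: D(K, 0xF) = 0x4; 0x4 ⊕ 0x1 = 0x5.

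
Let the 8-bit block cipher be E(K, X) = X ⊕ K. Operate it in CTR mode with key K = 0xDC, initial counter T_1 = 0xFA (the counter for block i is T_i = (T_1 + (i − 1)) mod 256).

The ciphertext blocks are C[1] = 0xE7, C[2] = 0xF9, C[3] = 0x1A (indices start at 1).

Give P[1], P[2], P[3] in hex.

CTR decryption: S_i = E(K, T_i) where T_i is the counter for block i; P_i = C_i ⊕ S_i.
P[1]: T = 0xFA, S = E(K, T) = 0x26; 0xE7 ⊕ 0x26 = 0xC1.
P[2]: T = 0xFB, S = E(K, T) = 0x27; 0xF9 ⊕ 0x27 = 0xDE.
P[3]: T = 0xFC, S = E(K, T) = 0x20; 0x1A ⊕ 0x20 = 0x3A.

P[1] = 0xC1, P[2] = 0xDE, P[3] = 0x3A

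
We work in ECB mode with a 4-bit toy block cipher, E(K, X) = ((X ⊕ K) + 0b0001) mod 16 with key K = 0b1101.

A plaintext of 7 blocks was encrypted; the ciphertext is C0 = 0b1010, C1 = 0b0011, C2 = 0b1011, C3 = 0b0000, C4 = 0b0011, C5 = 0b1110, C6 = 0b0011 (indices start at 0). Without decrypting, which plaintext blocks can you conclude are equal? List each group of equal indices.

P1 = P4 = P6

ECB encrypts each block independently with the same key, so equal ciphertext blocks imply equal plaintext blocks.
C1 = C4 = C6 = 0b0011, so P1 = P4 = P6.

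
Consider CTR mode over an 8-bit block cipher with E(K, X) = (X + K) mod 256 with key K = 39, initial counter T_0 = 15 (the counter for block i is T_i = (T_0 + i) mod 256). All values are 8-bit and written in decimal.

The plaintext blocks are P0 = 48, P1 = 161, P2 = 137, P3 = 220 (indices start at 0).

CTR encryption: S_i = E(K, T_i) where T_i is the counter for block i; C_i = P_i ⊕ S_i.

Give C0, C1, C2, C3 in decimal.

C0 = 6, C1 = 150, C2 = 177, C3 = 229

C0: T = 15, S = E(K, T) = 54; 48 ⊕ 54 = 6.
C1: T = 16, S = E(K, T) = 55; 161 ⊕ 55 = 150.
C2: T = 17, S = E(K, T) = 56; 137 ⊕ 56 = 177.
C3: T = 18, S = E(K, T) = 57; 220 ⊕ 57 = 229.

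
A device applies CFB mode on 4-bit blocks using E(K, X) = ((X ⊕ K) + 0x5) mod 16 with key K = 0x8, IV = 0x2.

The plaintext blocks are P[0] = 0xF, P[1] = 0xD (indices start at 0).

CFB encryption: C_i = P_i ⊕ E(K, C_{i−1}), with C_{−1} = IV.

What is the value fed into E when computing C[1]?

C[0]: E(K, 0x2) = 0xF; 0xF ⊕ 0xF = 0x0.
C[1]: E(K, 0x0) = 0xD; 0xD ⊕ 0xD = 0x0.
So the input to E for block [1] is 0x0.

0x0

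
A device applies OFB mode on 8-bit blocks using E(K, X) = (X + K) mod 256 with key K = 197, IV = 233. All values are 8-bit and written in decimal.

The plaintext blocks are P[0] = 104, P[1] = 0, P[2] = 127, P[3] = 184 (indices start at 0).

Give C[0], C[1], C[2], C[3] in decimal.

C[0] = 198, C[1] = 115, C[2] = 71, C[3] = 69

OFB encryption: S_i = E(K, S_{i−1}) with S_{−1} = IV; C_i = P_i ⊕ S_i.
C[0]: S = E(K, 233) = 174; 104 ⊕ 174 = 198.
C[1]: S = E(K, 174) = 115; 0 ⊕ 115 = 115.
C[2]: S = E(K, 115) = 56; 127 ⊕ 56 = 71.
C[3]: S = E(K, 56) = 253; 184 ⊕ 253 = 69.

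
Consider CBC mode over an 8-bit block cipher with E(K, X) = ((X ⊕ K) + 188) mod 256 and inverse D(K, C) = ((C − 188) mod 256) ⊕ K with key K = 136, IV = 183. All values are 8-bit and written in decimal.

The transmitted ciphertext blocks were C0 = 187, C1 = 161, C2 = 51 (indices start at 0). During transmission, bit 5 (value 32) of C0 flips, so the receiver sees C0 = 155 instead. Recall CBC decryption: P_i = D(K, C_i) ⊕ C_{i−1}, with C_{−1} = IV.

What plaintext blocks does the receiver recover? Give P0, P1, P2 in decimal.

P0 = 224, P1 = 246, P2 = 94

Only C0 changed, to 155. In CBC, a change in C_i garbles P_i and flips the same bit in P_{i+1}. Decrypting the received ciphertext:
P0: D(K, 155) = 87; 87 ⊕ 183 = 224.
P1: D(K, 161) = 109; 109 ⊕ 155 = 246.
P2: D(K, 51) = 255; 255 ⊕ 161 = 94.
Blocks that differ from the original plaintext: P0, P1.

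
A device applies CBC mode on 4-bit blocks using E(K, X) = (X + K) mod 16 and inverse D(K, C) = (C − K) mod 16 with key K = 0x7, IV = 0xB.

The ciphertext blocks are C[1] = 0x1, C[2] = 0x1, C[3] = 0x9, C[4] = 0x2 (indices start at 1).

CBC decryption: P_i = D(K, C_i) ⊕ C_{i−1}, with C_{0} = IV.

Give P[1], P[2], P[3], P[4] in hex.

P[1] = 0x1, P[2] = 0xB, P[3] = 0x3, P[4] = 0x2

P[1]: D(K, 0x1) = 0xA; 0xA ⊕ 0xB = 0x1.
P[2]: D(K, 0x1) = 0xA; 0xA ⊕ 0x1 = 0xB.
P[3]: D(K, 0x9) = 0x2; 0x2 ⊕ 0x1 = 0x3.
P[4]: D(K, 0x2) = 0xB; 0xB ⊕ 0x9 = 0x2.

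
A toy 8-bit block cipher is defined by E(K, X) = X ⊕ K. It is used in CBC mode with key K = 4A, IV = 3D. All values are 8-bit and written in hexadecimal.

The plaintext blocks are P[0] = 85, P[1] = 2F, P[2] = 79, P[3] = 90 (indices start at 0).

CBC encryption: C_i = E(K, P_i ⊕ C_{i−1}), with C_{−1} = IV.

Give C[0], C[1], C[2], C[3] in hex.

C[0]: P[0] ⊕ 3D = B8; E(K, B8) = F2.
C[1]: P[1] ⊕ F2 = DD; E(K, DD) = 97.
C[2]: P[2] ⊕ 97 = EE; E(K, EE) = A4.
C[3]: P[3] ⊕ A4 = 34; E(K, 34) = 7E.

C[0] = F2, C[1] = 97, C[2] = A4, C[3] = 7E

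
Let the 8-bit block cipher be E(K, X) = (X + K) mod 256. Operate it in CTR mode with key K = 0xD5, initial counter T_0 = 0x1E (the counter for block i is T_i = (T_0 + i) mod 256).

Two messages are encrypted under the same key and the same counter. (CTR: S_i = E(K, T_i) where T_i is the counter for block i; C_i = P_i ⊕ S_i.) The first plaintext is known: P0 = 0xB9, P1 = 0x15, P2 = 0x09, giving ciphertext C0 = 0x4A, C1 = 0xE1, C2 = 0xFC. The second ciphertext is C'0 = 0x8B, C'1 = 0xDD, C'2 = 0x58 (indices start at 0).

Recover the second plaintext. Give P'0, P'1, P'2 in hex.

P'0 = 0x78, P'1 = 0x29, P'2 = 0xAD

In CTR with a reused counter, both messages share the same keystream S_i, so C_i ⊕ C'_i = P_i ⊕ P'_i and thus P'_i = P_i ⊕ C_i ⊕ C'_i.
P'0: 0xB9 ⊕ 0x4A ⊕ 0x8B = 0x78.
P'1: 0x15 ⊕ 0xE1 ⊕ 0xDD = 0x29.
P'2: 0x09 ⊕ 0xFC ⊕ 0x58 = 0xAD.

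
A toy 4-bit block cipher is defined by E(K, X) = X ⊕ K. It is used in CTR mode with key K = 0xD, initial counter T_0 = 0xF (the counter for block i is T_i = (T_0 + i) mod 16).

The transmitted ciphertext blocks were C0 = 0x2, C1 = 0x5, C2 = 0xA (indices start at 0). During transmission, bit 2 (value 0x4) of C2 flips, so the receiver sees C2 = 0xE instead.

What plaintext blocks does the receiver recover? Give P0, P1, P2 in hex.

P0 = 0x0, P1 = 0x8, P2 = 0x2

CTR decryption: S_i = E(K, T_i) where T_i is the counter for block i; P_i = C_i ⊕ S_i.
Only C2 changed, to 0xE. In CTR, a change in C_i flips the same bit in P_i only; the keystream is unaffected. Decrypting the received ciphertext:
P0: T = 0xF, S = E(K, T) = 0x2; 0x2 ⊕ 0x2 = 0x0.
P1: T = 0x0, S = E(K, T) = 0xD; 0x5 ⊕ 0xD = 0x8.
P2: T = 0x1, S = E(K, T) = 0xC; 0xE ⊕ 0xC = 0x2.
Blocks that differ from the original plaintext: P2.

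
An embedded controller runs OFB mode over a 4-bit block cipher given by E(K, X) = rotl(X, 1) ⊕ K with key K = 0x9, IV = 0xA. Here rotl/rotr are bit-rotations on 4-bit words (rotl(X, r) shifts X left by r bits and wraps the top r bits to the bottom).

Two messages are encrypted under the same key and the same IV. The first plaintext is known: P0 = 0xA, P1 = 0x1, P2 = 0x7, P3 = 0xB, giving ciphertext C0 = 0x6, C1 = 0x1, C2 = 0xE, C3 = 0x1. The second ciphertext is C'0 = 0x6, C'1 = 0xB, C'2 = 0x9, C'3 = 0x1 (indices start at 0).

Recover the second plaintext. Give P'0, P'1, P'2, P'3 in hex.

In OFB with a reused IV, both messages share the same keystream S_i, so C_i ⊕ C'_i = P_i ⊕ P'_i and thus P'_i = P_i ⊕ C_i ⊕ C'_i.
P'0: 0xA ⊕ 0x6 ⊕ 0x6 = 0xA.
P'1: 0x1 ⊕ 0x1 ⊕ 0xB = 0xB.
P'2: 0x7 ⊕ 0xE ⊕ 0x9 = 0x0.
P'3: 0xB ⊕ 0x1 ⊕ 0x1 = 0xB.

P'0 = 0xA, P'1 = 0xB, P'2 = 0x0, P'3 = 0xB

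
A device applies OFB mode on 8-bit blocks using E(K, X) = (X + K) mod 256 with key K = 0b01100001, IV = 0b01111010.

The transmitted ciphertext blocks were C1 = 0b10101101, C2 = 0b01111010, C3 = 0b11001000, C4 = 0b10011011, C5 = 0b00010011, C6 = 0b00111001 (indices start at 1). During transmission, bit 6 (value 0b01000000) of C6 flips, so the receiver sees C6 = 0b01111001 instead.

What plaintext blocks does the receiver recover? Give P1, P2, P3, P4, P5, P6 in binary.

OFB decryption: S_i = E(K, S_{i−1}) with S_{0} = IV; P_i = C_i ⊕ S_i.
Only C6 changed, to 0b01111001. In OFB, a change in C_i flips the same bit in P_i only; the keystream is unaffected. Decrypting the received ciphertext:
P1: S = E(K, 0b01111010) = 0b11011011; 0b10101101 ⊕ 0b11011011 = 0b01110110.
P2: S = E(K, 0b11011011) = 0b00111100; 0b01111010 ⊕ 0b00111100 = 0b01000110.
P3: S = E(K, 0b00111100) = 0b10011101; 0b11001000 ⊕ 0b10011101 = 0b01010101.
P4: S = E(K, 0b10011101) = 0b11111110; 0b10011011 ⊕ 0b11111110 = 0b01100101.
P5: S = E(K, 0b11111110) = 0b01011111; 0b00010011 ⊕ 0b01011111 = 0b01001100.
P6: S = E(K, 0b01011111) = 0b11000000; 0b01111001 ⊕ 0b11000000 = 0b10111001.
Blocks that differ from the original plaintext: P6.

P1 = 0b01110110, P2 = 0b01000110, P3 = 0b01010101, P4 = 0b01100101, P5 = 0b01001100, P6 = 0b10111001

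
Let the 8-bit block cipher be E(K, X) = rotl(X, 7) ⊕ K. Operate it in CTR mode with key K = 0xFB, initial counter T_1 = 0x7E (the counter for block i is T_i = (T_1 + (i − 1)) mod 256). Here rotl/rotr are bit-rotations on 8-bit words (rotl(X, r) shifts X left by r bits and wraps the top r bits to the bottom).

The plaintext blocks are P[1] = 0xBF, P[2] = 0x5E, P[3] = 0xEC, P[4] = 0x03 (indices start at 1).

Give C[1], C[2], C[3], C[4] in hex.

C[1] = 0x7B, C[2] = 0x1A, C[3] = 0x57, C[4] = 0x38

CTR encryption: S_i = E(K, T_i) where T_i is the counter for block i; C_i = P_i ⊕ S_i.
C[1]: T = 0x7E, S = E(K, T) = 0xC4; 0xBF ⊕ 0xC4 = 0x7B.
C[2]: T = 0x7F, S = E(K, T) = 0x44; 0x5E ⊕ 0x44 = 0x1A.
C[3]: T = 0x80, S = E(K, T) = 0xBB; 0xEC ⊕ 0xBB = 0x57.
C[4]: T = 0x81, S = E(K, T) = 0x3B; 0x03 ⊕ 0x3B = 0x38.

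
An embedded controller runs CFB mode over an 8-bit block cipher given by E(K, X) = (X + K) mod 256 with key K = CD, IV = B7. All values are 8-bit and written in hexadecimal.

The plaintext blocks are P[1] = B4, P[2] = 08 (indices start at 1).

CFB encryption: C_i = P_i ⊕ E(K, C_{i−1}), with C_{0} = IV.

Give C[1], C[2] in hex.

C[1]: E(K, B7) = 84; B4 ⊕ 84 = 30.
C[2]: E(K, 30) = FD; 08 ⊕ FD = F5.

C[1] = 30, C[2] = F5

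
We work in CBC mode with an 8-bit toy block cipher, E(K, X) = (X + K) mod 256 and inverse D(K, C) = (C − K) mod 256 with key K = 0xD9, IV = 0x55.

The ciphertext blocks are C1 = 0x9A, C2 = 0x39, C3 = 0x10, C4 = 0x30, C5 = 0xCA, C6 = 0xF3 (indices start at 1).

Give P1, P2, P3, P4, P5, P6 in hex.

CBC decryption: P_i = D(K, C_i) ⊕ C_{i−1}, with C_{0} = IV.
P1: D(K, 0x9A) = 0xC1; 0xC1 ⊕ 0x55 = 0x94.
P2: D(K, 0x39) = 0x60; 0x60 ⊕ 0x9A = 0xFA.
P3: D(K, 0x10) = 0x37; 0x37 ⊕ 0x39 = 0x0E.
P4: D(K, 0x30) = 0x57; 0x57 ⊕ 0x10 = 0x47.
P5: D(K, 0xCA) = 0xF1; 0xF1 ⊕ 0x30 = 0xC1.
P6: D(K, 0xF3) = 0x1A; 0x1A ⊕ 0xCA = 0xD0.

P1 = 0x94, P2 = 0xFA, P3 = 0x0E, P4 = 0x47, P5 = 0xC1, P6 = 0xD0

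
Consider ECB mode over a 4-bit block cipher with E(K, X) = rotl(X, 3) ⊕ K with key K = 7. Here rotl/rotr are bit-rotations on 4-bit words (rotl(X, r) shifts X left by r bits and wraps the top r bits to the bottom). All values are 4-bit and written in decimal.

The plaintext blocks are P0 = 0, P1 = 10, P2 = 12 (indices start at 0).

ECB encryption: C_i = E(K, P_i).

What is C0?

C0 = 7

C0: E(K, 0) = 7.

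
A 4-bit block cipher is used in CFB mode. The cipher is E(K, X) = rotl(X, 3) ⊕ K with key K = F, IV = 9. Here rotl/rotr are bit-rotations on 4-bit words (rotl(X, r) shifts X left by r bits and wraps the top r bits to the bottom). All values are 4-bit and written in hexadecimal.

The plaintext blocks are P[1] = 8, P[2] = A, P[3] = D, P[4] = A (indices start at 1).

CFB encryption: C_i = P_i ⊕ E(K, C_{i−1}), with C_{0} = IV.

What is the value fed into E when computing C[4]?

C[1]: E(K, 9) = 3; 8 ⊕ 3 = B.
C[2]: E(K, B) = 2; A ⊕ 2 = 8.
C[3]: E(K, 8) = B; D ⊕ B = 6.
C[4]: E(K, 6) = C; A ⊕ C = 6.
So the input to E for block [4] is 6.

6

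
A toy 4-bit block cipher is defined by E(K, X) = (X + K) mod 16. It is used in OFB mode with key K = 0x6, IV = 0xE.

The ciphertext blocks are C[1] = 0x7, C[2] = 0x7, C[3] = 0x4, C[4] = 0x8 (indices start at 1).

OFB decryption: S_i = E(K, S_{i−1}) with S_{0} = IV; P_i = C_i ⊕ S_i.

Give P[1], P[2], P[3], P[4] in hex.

P[1]: S = E(K, 0xE) = 0x4; 0x7 ⊕ 0x4 = 0x3.
P[2]: S = E(K, 0x4) = 0xA; 0x7 ⊕ 0xA = 0xD.
P[3]: S = E(K, 0xA) = 0x0; 0x4 ⊕ 0x0 = 0x4.
P[4]: S = E(K, 0x0) = 0x6; 0x8 ⊕ 0x6 = 0xE.

P[1] = 0x3, P[2] = 0xD, P[3] = 0x4, P[4] = 0xE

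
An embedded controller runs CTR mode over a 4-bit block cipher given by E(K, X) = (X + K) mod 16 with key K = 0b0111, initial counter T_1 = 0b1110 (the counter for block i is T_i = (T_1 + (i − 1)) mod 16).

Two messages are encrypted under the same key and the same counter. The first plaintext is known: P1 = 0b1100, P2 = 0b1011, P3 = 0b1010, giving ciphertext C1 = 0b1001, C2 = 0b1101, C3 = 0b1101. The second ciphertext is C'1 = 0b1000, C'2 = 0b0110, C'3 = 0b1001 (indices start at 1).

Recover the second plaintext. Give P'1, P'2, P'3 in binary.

In CTR with a reused counter, both messages share the same keystream S_i, so C_i ⊕ C'_i = P_i ⊕ P'_i and thus P'_i = P_i ⊕ C_i ⊕ C'_i.
P'1: 0b1100 ⊕ 0b1001 ⊕ 0b1000 = 0b1101.
P'2: 0b1011 ⊕ 0b1101 ⊕ 0b0110 = 0b0000.
P'3: 0b1010 ⊕ 0b1101 ⊕ 0b1001 = 0b1110.

P'1 = 0b1101, P'2 = 0b0000, P'3 = 0b1110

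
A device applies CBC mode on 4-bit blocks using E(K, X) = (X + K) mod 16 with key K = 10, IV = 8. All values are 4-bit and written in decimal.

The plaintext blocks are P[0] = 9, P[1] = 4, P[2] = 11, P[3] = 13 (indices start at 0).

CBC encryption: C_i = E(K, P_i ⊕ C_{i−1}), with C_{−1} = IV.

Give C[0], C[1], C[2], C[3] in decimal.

C[0]: P[0] ⊕ 8 = 1; E(K, 1) = 11.
C[1]: P[1] ⊕ 11 = 15; E(K, 15) = 9.
C[2]: P[2] ⊕ 9 = 2; E(K, 2) = 12.
C[3]: P[3] ⊕ 12 = 1; E(K, 1) = 11.

C[0] = 11, C[1] = 9, C[2] = 12, C[3] = 11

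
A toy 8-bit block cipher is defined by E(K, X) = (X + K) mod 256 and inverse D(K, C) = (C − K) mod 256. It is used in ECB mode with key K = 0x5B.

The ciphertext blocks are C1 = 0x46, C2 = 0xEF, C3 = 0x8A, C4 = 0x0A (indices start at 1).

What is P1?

P1 = 0xEB

ECB decryption: P_i = D(K, C_i).
P1: D(K, 0x46) = 0xEB.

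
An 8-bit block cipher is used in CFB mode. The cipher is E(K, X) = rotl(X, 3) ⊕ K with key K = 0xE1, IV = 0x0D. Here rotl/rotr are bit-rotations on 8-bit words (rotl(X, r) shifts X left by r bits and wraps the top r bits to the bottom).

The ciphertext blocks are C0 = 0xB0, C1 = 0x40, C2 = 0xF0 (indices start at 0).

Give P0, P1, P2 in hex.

P0 = 0x39, P1 = 0x24, P2 = 0x13

CFB decryption: P_i = C_i ⊕ E(K, C_{i−1}), with C_{−1} = IV.
P0: E(K, 0x0D) = 0x89; 0xB0 ⊕ 0x89 = 0x39.
P1: E(K, 0xB0) = 0x64; 0x40 ⊕ 0x64 = 0x24.
P2: E(K, 0x40) = 0xE3; 0xF0 ⊕ 0xE3 = 0x13.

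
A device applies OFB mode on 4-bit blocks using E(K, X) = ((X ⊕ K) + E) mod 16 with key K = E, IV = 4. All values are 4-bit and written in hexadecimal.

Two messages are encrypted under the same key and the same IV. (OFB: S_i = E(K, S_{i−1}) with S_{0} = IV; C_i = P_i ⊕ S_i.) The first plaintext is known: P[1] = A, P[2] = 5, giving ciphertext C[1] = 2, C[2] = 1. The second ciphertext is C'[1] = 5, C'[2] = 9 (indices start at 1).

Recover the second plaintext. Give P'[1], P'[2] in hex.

P'[1] = D, P'[2] = D

In OFB with a reused IV, both messages share the same keystream S_i, so C_i ⊕ C'_i = P_i ⊕ P'_i and thus P'_i = P_i ⊕ C_i ⊕ C'_i.
P'[1]: A ⊕ 2 ⊕ 5 = D.
P'[2]: 5 ⊕ 1 ⊕ 9 = D.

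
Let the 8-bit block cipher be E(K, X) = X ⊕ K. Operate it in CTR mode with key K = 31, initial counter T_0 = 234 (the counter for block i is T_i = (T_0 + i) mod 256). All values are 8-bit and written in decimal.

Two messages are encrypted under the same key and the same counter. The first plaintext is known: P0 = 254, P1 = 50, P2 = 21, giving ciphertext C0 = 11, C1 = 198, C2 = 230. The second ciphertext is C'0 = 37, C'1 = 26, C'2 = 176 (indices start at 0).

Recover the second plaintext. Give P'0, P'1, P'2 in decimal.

P'0 = 208, P'1 = 238, P'2 = 67

In CTR with a reused counter, both messages share the same keystream S_i, so C_i ⊕ C'_i = P_i ⊕ P'_i and thus P'_i = P_i ⊕ C_i ⊕ C'_i.
P'0: 254 ⊕ 11 ⊕ 37 = 208.
P'1: 50 ⊕ 198 ⊕ 26 = 238.
P'2: 21 ⊕ 230 ⊕ 176 = 67.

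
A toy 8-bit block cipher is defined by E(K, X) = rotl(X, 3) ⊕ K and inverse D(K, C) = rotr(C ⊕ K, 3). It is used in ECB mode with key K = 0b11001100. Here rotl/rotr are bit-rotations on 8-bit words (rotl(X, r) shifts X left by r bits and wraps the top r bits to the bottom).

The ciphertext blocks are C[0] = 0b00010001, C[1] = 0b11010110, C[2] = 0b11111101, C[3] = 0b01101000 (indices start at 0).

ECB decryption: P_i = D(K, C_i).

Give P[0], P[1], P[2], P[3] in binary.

P[0]: D(K, 0b00010001) = 0b10111011.
P[1]: D(K, 0b11010110) = 0b01000011.
P[2]: D(K, 0b11111101) = 0b00100110.
P[3]: D(K, 0b01101000) = 0b10010100.

P[0] = 0b10111011, P[1] = 0b01000011, P[2] = 0b00100110, P[3] = 0b10010100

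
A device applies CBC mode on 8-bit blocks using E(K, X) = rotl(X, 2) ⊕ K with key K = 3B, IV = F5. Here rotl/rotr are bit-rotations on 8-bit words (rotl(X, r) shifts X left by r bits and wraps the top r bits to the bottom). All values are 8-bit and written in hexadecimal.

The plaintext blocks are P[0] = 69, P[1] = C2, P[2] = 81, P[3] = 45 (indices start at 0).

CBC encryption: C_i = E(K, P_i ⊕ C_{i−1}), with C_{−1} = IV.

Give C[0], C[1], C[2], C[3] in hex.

C[0]: P[0] ⊕ F5 = 9C; E(K, 9C) = 49.
C[1]: P[1] ⊕ 49 = 8B; E(K, 8B) = 15.
C[2]: P[2] ⊕ 15 = 94; E(K, 94) = 69.
C[3]: P[3] ⊕ 69 = 2C; E(K, 2C) = 8B.

C[0] = 49, C[1] = 15, C[2] = 69, C[3] = 8B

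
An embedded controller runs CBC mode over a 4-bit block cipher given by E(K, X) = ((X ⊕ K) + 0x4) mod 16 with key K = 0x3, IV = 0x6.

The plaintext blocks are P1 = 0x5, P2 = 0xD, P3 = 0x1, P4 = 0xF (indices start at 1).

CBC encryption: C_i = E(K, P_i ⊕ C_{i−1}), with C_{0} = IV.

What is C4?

C1: P1 ⊕ 0x6 = 0x3; E(K, 0x3) = 0x4.
C2: P2 ⊕ 0x4 = 0x9; E(K, 0x9) = 0xE.
C3: P3 ⊕ 0xE = 0xF; E(K, 0xF) = 0x0.
C4: P4 ⊕ 0x0 = 0xF; E(K, 0xF) = 0x0.

C4 = 0x0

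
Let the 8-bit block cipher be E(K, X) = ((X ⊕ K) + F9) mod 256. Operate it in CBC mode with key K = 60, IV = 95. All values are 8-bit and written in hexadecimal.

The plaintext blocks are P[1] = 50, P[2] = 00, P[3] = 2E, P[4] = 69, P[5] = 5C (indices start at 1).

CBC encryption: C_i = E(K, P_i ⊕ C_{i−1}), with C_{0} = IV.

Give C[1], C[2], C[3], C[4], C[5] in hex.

C[1]: P[1] ⊕ 95 = C5; E(K, C5) = 9E.
C[2]: P[2] ⊕ 9E = 9E; E(K, 9E) = F7.
C[3]: P[3] ⊕ F7 = D9; E(K, D9) = B2.
C[4]: P[4] ⊕ B2 = DB; E(K, DB) = B4.
C[5]: P[5] ⊕ B4 = E8; E(K, E8) = 81.

C[1] = 9E, C[2] = F7, C[3] = B2, C[4] = B4, C[5] = 81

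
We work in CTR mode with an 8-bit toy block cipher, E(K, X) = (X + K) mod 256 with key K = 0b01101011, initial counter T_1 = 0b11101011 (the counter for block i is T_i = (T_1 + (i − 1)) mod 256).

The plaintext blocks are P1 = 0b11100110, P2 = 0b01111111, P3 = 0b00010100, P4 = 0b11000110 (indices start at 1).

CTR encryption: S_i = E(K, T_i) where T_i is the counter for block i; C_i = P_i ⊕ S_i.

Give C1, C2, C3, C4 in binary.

C1 = 0b10110000, C2 = 0b00101000, C3 = 0b01001100, C4 = 0b10011111

C1: T = 0b11101011, S = E(K, T) = 0b01010110; 0b11100110 ⊕ 0b01010110 = 0b10110000.
C2: T = 0b11101100, S = E(K, T) = 0b01010111; 0b01111111 ⊕ 0b01010111 = 0b00101000.
C3: T = 0b11101101, S = E(K, T) = 0b01011000; 0b00010100 ⊕ 0b01011000 = 0b01001100.
C4: T = 0b11101110, S = E(K, T) = 0b01011001; 0b11000110 ⊕ 0b01011001 = 0b10011111.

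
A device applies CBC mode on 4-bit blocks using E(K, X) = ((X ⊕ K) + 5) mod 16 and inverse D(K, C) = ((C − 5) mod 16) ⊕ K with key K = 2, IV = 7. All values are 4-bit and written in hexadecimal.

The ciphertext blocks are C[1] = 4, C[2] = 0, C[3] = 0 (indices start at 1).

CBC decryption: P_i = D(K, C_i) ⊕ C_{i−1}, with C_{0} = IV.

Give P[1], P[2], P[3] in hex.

P[1] = A, P[2] = D, P[3] = 9

P[1]: D(K, 4) = D; D ⊕ 7 = A.
P[2]: D(K, 0) = 9; 9 ⊕ 4 = D.
P[3]: D(K, 0) = 9; 9 ⊕ 0 = 9.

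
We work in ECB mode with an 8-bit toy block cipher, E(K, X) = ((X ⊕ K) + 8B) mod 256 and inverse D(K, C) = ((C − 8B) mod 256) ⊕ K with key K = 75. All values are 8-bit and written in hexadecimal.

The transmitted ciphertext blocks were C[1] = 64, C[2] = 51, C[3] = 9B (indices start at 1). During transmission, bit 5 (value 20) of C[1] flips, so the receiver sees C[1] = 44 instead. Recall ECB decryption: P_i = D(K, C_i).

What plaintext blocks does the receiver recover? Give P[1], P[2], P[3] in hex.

Only C[1] changed, to 44. In ECB, a change in C_i affects only P_i. Decrypting the received ciphertext:
P[1]: D(K, 44) = CC.
P[2]: D(K, 51) = B3.
P[3]: D(K, 9B) = 65.
Blocks that differ from the original plaintext: P[1].

P[1] = CC, P[2] = B3, P[3] = 65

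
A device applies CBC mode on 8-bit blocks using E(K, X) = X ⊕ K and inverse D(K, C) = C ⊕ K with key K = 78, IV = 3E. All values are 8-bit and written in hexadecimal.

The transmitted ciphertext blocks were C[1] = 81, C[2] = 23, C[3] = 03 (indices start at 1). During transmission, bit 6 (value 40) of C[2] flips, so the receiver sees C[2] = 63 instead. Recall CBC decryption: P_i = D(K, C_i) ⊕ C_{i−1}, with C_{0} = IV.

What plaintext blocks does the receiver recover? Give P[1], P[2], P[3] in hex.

P[1] = C7, P[2] = 9A, P[3] = 18

Only C[2] changed, to 63. In CBC, a change in C_i garbles P_i and flips the same bit in P_{i+1}. Decrypting the received ciphertext:
P[1]: D(K, 81) = F9; F9 ⊕ 3E = C7.
P[2]: D(K, 63) = 1B; 1B ⊕ 81 = 9A.
P[3]: D(K, 03) = 7B; 7B ⊕ 63 = 18.
Blocks that differ from the original plaintext: P[2], P[3].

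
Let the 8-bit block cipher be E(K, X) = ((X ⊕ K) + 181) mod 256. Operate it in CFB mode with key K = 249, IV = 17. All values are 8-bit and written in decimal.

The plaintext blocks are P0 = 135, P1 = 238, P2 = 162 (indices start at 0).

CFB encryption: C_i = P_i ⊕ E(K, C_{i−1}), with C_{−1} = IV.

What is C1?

C0: E(K, 17) = 157; 135 ⊕ 157 = 26.
C1: E(K, 26) = 152; 238 ⊕ 152 = 118.

C1 = 118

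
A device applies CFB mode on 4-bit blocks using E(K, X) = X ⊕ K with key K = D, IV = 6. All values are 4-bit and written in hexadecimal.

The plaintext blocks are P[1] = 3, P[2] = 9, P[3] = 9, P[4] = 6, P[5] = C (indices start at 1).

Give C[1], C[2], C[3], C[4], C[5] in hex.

CFB encryption: C_i = P_i ⊕ E(K, C_{i−1}), with C_{0} = IV.
C[1]: E(K, 6) = B; 3 ⊕ B = 8.
C[2]: E(K, 8) = 5; 9 ⊕ 5 = C.
C[3]: E(K, C) = 1; 9 ⊕ 1 = 8.
C[4]: E(K, 8) = 5; 6 ⊕ 5 = 3.
C[5]: E(K, 3) = E; C ⊕ E = 2.

C[1] = 8, C[2] = C, C[3] = 8, C[4] = 3, C[5] = 2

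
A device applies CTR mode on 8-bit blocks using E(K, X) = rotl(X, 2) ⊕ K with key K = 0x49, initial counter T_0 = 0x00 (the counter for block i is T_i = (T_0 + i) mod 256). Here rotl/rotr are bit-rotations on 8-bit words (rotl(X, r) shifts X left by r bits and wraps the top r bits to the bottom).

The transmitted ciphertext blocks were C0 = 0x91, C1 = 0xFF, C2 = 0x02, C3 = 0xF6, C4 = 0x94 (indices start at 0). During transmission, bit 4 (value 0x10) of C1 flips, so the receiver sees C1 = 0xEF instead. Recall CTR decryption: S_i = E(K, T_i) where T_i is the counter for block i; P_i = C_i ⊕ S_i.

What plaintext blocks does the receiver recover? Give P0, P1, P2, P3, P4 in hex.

Only C1 changed, to 0xEF. In CTR, a change in C_i flips the same bit in P_i only; the keystream is unaffected. Decrypting the received ciphertext:
P0: T = 0x00, S = E(K, T) = 0x49; 0x91 ⊕ 0x49 = 0xD8.
P1: T = 0x01, S = E(K, T) = 0x4D; 0xEF ⊕ 0x4D = 0xA2.
P2: T = 0x02, S = E(K, T) = 0x41; 0x02 ⊕ 0x41 = 0x43.
P3: T = 0x03, S = E(K, T) = 0x45; 0xF6 ⊕ 0x45 = 0xB3.
P4: T = 0x04, S = E(K, T) = 0x59; 0x94 ⊕ 0x59 = 0xCD.
Blocks that differ from the original plaintext: P1.

P0 = 0xD8, P1 = 0xA2, P2 = 0x43, P3 = 0xB3, P4 = 0xCD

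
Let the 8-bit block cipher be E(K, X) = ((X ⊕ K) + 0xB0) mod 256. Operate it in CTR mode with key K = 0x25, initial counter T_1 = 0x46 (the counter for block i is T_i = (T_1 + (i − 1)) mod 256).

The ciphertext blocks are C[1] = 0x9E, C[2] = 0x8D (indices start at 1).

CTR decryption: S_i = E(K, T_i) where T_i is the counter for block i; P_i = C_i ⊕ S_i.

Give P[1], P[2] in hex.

P[1]: T = 0x46, S = E(K, T) = 0x13; 0x9E ⊕ 0x13 = 0x8D.
P[2]: T = 0x47, S = E(K, T) = 0x12; 0x8D ⊕ 0x12 = 0x9F.

P[1] = 0x8D, P[2] = 0x9F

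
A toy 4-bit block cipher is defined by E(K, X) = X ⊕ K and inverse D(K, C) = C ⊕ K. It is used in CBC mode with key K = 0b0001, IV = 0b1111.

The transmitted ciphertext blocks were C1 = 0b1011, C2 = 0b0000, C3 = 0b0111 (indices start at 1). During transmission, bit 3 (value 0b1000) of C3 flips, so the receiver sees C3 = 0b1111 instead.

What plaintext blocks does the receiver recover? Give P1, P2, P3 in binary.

CBC decryption: P_i = D(K, C_i) ⊕ C_{i−1}, with C_{0} = IV.
Only C3 changed, to 0b1111. In CBC, a change in C_i garbles P_i and flips the same bit in P_{i+1}. Decrypting the received ciphertext:
P1: D(K, 0b1011) = 0b1010; 0b1010 ⊕ 0b1111 = 0b0101.
P2: D(K, 0b0000) = 0b0001; 0b0001 ⊕ 0b1011 = 0b1010.
P3: D(K, 0b1111) = 0b1110; 0b1110 ⊕ 0b0000 = 0b1110.
Blocks that differ from the original plaintext: P3.

P1 = 0b0101, P2 = 0b1010, P3 = 0b1110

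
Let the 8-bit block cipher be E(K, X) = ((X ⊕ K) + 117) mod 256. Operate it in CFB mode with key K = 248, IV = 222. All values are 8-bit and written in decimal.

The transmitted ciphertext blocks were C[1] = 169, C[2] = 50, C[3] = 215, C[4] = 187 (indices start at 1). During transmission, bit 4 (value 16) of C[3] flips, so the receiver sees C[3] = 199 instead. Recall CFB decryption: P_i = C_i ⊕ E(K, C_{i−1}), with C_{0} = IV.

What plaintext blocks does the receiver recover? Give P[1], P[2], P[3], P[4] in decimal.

P[1] = 50, P[2] = 244, P[3] = 248, P[4] = 15

Only C[3] changed, to 199. In CFB, a change in C_i flips the same bit in P_i and garbles P_{i+1}. Decrypting the received ciphertext:
P[1]: E(K, 222) = 155; 169 ⊕ 155 = 50.
P[2]: E(K, 169) = 198; 50 ⊕ 198 = 244.
P[3]: E(K, 50) = 63; 199 ⊕ 63 = 248.
P[4]: E(K, 199) = 180; 187 ⊕ 180 = 15.
Blocks that differ from the original plaintext: P[3], P[4].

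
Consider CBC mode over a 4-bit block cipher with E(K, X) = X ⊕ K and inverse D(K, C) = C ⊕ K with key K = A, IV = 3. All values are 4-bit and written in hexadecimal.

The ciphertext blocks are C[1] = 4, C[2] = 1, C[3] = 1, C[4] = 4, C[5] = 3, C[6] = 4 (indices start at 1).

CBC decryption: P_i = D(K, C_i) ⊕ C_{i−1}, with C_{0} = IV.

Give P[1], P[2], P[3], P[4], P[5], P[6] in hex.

P[1] = D, P[2] = F, P[3] = A, P[4] = F, P[5] = D, P[6] = D

P[1]: D(K, 4) = E; E ⊕ 3 = D.
P[2]: D(K, 1) = B; B ⊕ 4 = F.
P[3]: D(K, 1) = B; B ⊕ 1 = A.
P[4]: D(K, 4) = E; E ⊕ 1 = F.
P[5]: D(K, 3) = 9; 9 ⊕ 4 = D.
P[6]: D(K, 4) = E; E ⊕ 3 = D.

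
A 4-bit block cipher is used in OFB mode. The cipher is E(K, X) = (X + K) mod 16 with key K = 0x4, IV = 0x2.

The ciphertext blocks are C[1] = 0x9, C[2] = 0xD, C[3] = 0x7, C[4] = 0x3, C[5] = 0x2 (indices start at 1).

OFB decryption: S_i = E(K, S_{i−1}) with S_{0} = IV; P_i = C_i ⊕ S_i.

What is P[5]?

P[5] = 0x4

P[1]: S = E(K, 0x2) = 0x6; 0x9 ⊕ 0x6 = 0xF.
P[2]: S = E(K, 0x6) = 0xA; 0xD ⊕ 0xA = 0x7.
P[3]: S = E(K, 0xA) = 0xE; 0x7 ⊕ 0xE = 0x9.
P[4]: S = E(K, 0xE) = 0x2; 0x3 ⊕ 0x2 = 0x1.
P[5]: S = E(K, 0x2) = 0x6; 0x2 ⊕ 0x6 = 0x4.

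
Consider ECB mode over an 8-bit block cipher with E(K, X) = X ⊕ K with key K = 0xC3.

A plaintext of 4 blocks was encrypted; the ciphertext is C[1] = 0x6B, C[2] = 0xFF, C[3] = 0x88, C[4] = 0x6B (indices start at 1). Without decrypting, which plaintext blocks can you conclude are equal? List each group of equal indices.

ECB encrypts each block independently with the same key, so equal ciphertext blocks imply equal plaintext blocks.
C[1] = C[4] = 0x6B, so P[1] = P[4].

P[1] = P[4]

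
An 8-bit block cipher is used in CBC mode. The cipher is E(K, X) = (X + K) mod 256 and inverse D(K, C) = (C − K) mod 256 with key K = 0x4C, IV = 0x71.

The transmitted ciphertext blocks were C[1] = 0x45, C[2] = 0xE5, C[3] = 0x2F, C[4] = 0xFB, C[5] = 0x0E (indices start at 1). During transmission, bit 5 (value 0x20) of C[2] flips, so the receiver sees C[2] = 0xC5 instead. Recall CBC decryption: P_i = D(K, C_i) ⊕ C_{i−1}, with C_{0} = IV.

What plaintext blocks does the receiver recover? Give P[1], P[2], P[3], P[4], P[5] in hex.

Only C[2] changed, to 0xC5. In CBC, a change in C_i garbles P_i and flips the same bit in P_{i+1}. Decrypting the received ciphertext:
P[1]: D(K, 0x45) = 0xF9; 0xF9 ⊕ 0x71 = 0x88.
P[2]: D(K, 0xC5) = 0x79; 0x79 ⊕ 0x45 = 0x3C.
P[3]: D(K, 0x2F) = 0xE3; 0xE3 ⊕ 0xC5 = 0x26.
P[4]: D(K, 0xFB) = 0xAF; 0xAF ⊕ 0x2F = 0x80.
P[5]: D(K, 0x0E) = 0xC2; 0xC2 ⊕ 0xFB = 0x39.
Blocks that differ from the original plaintext: P[2], P[3].

P[1] = 0x88, P[2] = 0x3C, P[3] = 0x26, P[4] = 0x80, P[5] = 0x39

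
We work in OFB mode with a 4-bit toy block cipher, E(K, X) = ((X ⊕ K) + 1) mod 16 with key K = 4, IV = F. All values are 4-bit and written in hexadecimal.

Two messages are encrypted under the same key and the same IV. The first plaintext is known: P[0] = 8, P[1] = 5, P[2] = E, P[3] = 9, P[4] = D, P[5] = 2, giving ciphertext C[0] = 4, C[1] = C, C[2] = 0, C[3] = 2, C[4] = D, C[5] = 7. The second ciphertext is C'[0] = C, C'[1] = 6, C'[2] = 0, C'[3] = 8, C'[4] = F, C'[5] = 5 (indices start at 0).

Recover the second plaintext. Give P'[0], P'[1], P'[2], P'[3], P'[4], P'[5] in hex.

P'[0] = 0, P'[1] = F, P'[2] = E, P'[3] = 3, P'[4] = F, P'[5] = 0

In OFB with a reused IV, both messages share the same keystream S_i, so C_i ⊕ C'_i = P_i ⊕ P'_i and thus P'_i = P_i ⊕ C_i ⊕ C'_i.
P'[0]: 8 ⊕ 4 ⊕ C = 0.
P'[1]: 5 ⊕ C ⊕ 6 = F.
P'[2]: E ⊕ 0 ⊕ 0 = E.
P'[3]: 9 ⊕ 2 ⊕ 8 = 3.
P'[4]: D ⊕ D ⊕ F = F.
P'[5]: 2 ⊕ 7 ⊕ 5 = 0.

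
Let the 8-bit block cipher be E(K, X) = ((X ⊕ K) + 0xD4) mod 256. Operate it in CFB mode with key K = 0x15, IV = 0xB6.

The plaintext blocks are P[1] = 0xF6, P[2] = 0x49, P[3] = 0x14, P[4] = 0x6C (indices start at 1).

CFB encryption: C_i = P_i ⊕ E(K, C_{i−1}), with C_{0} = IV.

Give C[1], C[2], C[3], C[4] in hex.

C[1] = 0x81, C[2] = 0x21, C[3] = 0x1C, C[4] = 0xB1

C[1]: E(K, 0xB6) = 0x77; 0xF6 ⊕ 0x77 = 0x81.
C[2]: E(K, 0x81) = 0x68; 0x49 ⊕ 0x68 = 0x21.
C[3]: E(K, 0x21) = 0x08; 0x14 ⊕ 0x08 = 0x1C.
C[4]: E(K, 0x1C) = 0xDD; 0x6C ⊕ 0xDD = 0xB1.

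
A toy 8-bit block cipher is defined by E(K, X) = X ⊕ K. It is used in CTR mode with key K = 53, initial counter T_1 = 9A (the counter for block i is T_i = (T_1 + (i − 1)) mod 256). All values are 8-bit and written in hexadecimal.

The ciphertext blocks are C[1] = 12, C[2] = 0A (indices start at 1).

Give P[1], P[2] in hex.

CTR decryption: S_i = E(K, T_i) where T_i is the counter for block i; P_i = C_i ⊕ S_i.
P[1]: T = 9A, S = E(K, T) = C9; 12 ⊕ C9 = DB.
P[2]: T = 9B, S = E(K, T) = C8; 0A ⊕ C8 = C2.

P[1] = DB, P[2] = C2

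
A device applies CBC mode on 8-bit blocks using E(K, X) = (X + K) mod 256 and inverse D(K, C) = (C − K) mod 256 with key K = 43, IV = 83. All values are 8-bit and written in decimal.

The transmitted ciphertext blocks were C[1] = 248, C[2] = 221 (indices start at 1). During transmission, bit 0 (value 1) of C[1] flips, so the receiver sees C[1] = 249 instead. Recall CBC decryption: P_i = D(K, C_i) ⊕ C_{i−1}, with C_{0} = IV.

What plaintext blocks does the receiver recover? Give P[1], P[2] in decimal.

P[1] = 157, P[2] = 75

Only C[1] changed, to 249. In CBC, a change in C_i garbles P_i and flips the same bit in P_{i+1}. Decrypting the received ciphertext:
P[1]: D(K, 249) = 206; 206 ⊕ 83 = 157.
P[2]: D(K, 221) = 178; 178 ⊕ 249 = 75.
Blocks that differ from the original plaintext: P[1], P[2].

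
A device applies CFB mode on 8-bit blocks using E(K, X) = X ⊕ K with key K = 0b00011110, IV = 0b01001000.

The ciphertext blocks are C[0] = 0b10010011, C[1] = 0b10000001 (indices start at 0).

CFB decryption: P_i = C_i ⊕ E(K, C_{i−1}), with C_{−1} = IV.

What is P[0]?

P[0] = 0b11000101

P[0]: E(K, 0b01001000) = 0b01010110; 0b10010011 ⊕ 0b01010110 = 0b11000101.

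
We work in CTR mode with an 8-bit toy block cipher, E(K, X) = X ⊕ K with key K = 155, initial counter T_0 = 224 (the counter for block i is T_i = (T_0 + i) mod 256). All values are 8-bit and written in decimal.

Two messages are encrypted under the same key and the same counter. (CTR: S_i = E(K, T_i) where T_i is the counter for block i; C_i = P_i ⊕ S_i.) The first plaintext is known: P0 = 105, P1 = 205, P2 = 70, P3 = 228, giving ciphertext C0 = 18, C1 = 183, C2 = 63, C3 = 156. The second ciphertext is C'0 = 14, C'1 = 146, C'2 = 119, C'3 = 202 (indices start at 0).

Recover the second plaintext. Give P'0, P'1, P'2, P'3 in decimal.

P'0 = 117, P'1 = 232, P'2 = 14, P'3 = 178

In CTR with a reused counter, both messages share the same keystream S_i, so C_i ⊕ C'_i = P_i ⊕ P'_i and thus P'_i = P_i ⊕ C_i ⊕ C'_i.
P'0: 105 ⊕ 18 ⊕ 14 = 117.
P'1: 205 ⊕ 183 ⊕ 146 = 232.
P'2: 70 ⊕ 63 ⊕ 119 = 14.
P'3: 228 ⊕ 156 ⊕ 202 = 178.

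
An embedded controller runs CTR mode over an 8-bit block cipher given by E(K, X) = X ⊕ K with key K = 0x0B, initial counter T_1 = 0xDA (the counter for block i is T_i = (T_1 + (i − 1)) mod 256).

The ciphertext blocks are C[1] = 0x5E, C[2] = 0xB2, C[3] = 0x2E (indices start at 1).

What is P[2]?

CTR decryption: S_i = E(K, T_i) where T_i is the counter for block i; P_i = C_i ⊕ S_i.
P[2]: T = 0xDB, S = E(K, T) = 0xD0; 0xB2 ⊕ 0xD0 = 0x62.

P[2] = 0x62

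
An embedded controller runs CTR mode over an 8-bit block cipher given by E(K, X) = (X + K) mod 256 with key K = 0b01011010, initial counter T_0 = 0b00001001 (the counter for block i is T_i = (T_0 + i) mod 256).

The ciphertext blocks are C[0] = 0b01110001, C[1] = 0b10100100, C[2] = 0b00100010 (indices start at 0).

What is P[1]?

CTR decryption: S_i = E(K, T_i) where T_i is the counter for block i; P_i = C_i ⊕ S_i.
P[1]: T = 0b00001010, S = E(K, T) = 0b01100100; 0b10100100 ⊕ 0b01100100 = 0b11000000.

P[1] = 0b11000000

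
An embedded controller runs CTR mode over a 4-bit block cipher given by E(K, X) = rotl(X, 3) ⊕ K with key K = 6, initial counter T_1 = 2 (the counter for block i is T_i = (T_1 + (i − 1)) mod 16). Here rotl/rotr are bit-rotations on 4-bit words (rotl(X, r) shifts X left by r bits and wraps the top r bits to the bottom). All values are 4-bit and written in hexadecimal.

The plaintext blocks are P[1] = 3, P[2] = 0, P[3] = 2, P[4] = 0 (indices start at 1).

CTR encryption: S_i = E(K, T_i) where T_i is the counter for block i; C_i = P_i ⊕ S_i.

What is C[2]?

C[1]: T = 2, S = E(K, T) = 7; 3 ⊕ 7 = 4.
C[2]: T = 3, S = E(K, T) = F; 0 ⊕ F = F.

C[2] = F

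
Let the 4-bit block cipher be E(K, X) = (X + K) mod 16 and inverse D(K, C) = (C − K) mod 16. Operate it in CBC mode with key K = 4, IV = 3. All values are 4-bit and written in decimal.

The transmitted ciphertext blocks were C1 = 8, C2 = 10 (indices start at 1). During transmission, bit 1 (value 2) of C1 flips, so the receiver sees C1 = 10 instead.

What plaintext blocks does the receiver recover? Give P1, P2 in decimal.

P1 = 5, P2 = 12

CBC decryption: P_i = D(K, C_i) ⊕ C_{i−1}, with C_{0} = IV.
Only C1 changed, to 10. In CBC, a change in C_i garbles P_i and flips the same bit in P_{i+1}. Decrypting the received ciphertext:
P1: D(K, 10) = 6; 6 ⊕ 3 = 5.
P2: D(K, 10) = 6; 6 ⊕ 10 = 12.
Blocks that differ from the original plaintext: P1, P2.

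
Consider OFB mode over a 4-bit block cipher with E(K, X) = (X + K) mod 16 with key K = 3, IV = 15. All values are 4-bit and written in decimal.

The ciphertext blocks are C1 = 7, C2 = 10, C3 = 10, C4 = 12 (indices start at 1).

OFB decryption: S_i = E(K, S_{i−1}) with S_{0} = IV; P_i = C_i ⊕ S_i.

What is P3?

P3 = 2

P1: S = E(K, 15) = 2; 7 ⊕ 2 = 5.
P2: S = E(K, 2) = 5; 10 ⊕ 5 = 15.
P3: S = E(K, 5) = 8; 10 ⊕ 8 = 2.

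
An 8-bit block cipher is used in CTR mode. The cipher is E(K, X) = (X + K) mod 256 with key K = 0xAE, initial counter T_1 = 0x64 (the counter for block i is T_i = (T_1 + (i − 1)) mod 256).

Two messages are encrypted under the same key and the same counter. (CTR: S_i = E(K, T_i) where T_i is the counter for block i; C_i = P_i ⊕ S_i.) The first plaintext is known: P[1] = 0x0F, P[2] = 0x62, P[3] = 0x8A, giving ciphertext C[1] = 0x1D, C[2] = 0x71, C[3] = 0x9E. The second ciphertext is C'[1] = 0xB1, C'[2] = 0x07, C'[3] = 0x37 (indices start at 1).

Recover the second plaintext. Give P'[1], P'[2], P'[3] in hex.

In CTR with a reused counter, both messages share the same keystream S_i, so C_i ⊕ C'_i = P_i ⊕ P'_i and thus P'_i = P_i ⊕ C_i ⊕ C'_i.
P'[1]: 0x0F ⊕ 0x1D ⊕ 0xB1 = 0xA3.
P'[2]: 0x62 ⊕ 0x71 ⊕ 0x07 = 0x14.
P'[3]: 0x8A ⊕ 0x9E ⊕ 0x37 = 0x23.

P'[1] = 0xA3, P'[2] = 0x14, P'[3] = 0x23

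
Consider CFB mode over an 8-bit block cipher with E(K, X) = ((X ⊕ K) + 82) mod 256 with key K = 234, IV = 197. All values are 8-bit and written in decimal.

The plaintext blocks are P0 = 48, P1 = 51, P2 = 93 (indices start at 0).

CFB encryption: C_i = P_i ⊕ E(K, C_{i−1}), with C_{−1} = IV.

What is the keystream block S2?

198

C0: E(K, 197) = 129; 48 ⊕ 129 = 177.
C1: E(K, 177) = 173; 51 ⊕ 173 = 158.
C2: E(K, 158) = 198; 93 ⊕ 198 = 155.
So S2 = 198.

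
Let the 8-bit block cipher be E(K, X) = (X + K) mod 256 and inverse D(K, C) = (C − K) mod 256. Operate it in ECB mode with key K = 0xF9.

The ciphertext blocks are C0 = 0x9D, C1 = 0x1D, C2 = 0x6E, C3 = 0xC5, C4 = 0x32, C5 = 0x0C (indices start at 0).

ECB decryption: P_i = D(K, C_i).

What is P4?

P4: D(K, 0x32) = 0x39.

P4 = 0x39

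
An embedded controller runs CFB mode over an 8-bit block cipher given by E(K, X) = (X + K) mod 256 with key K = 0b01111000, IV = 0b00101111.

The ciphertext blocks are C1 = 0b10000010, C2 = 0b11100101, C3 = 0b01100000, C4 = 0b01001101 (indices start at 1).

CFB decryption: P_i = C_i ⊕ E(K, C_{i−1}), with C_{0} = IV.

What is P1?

P1: E(K, 0b00101111) = 0b10100111; 0b10000010 ⊕ 0b10100111 = 0b00100101.

P1 = 0b00100101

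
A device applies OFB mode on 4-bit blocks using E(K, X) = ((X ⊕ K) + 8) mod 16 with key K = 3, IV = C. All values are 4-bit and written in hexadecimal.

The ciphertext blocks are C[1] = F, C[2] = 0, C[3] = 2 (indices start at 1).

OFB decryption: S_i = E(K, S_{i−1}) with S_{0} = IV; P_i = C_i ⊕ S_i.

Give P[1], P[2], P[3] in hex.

P[1]: S = E(K, C) = 7; F ⊕ 7 = 8.
P[2]: S = E(K, 7) = C; 0 ⊕ C = C.
P[3]: S = E(K, C) = 7; 2 ⊕ 7 = 5.

P[1] = 8, P[2] = C, P[3] = 5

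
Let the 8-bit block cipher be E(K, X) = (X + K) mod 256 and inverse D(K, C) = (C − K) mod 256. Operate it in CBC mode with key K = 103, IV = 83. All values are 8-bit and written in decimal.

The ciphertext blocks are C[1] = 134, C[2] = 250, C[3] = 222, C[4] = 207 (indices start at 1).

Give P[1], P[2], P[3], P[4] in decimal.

CBC decryption: P_i = D(K, C_i) ⊕ C_{i−1}, with C_{0} = IV.
P[1]: D(K, 134) = 31; 31 ⊕ 83 = 76.
P[2]: D(K, 250) = 147; 147 ⊕ 134 = 21.
P[3]: D(K, 222) = 119; 119 ⊕ 250 = 141.
P[4]: D(K, 207) = 104; 104 ⊕ 222 = 182.

P[1] = 76, P[2] = 21, P[3] = 141, P[4] = 182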